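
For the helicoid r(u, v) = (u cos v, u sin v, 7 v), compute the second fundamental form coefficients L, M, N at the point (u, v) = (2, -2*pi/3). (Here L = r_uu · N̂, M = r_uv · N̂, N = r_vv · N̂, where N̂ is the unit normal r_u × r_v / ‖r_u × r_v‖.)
L = 0;  M = -7*sqrt(53)/53;  N = 0

Compute the unit normal N̂(u, v) = (7*sin(v)/sqrt(u^2 + 49), -7*cos(v)/sqrt(u^2 + 49), u/sqrt(u^2 + 49)), and the second partials r_uu, r_uv, r_vv. Take dot products:
  L(u, v) = r_uu · N̂ = 0,
  M(u, v) = r_uv · N̂ = -7/sqrt(u^2 + 49),
  N(u, v) = r_vv · N̂ = 0.
Evaluating at (u, v) = (2, -2*pi/3):
  L = 0, M = -7*sqrt(53)/53, N = 0.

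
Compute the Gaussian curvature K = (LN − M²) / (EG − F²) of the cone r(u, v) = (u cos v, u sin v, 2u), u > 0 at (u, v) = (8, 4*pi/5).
K = 0

Coefficients of the first fundamental form: E = 5, F = 0, G = u^2.
Coefficients of the second fundamental form: L = 0, M = 0, N = 2*sqrt(5)*u^2/(5*Abs(u)).
Assemble K = (LN − M²)/(EG − F²) = 0. At (u, v) = (8, 4*pi/5): K = 0.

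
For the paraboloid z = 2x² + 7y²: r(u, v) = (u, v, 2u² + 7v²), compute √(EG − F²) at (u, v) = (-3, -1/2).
√(EG − F²)|_{(-3, -1/2)} = sqrt(194)

E = 16*u^2 + 1, F = 56*u*v, G = 196*v^2 + 1; EG − F² = 16*u^2 + 196*v^2 + 1; √(EG − F²) = sqrt(16*u^2 + 196*v^2 + 1). At the given point: sqrt(194).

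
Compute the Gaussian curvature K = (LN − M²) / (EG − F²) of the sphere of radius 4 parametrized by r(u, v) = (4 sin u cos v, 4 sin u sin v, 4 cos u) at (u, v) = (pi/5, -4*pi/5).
K = 1/16

Coefficients of the first fundamental form: E = 16, F = 0, G = 16*sin(u)^2.
Coefficients of the second fundamental form: L = -4*sin(u)/Abs(sin(u)), M = 0, N = -4*sin(u)^3/Abs(sin(u)).
Assemble K = (LN − M²)/(EG − F²) = 1/16. At (u, v) = (pi/5, -4*pi/5): K = 1/16.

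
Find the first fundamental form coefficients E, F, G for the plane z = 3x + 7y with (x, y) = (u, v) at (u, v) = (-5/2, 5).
E = 10;  F = 21;  G = 50

Partials: r_u = (1, 0, 3), r_v = (0, 1, 7). As functions of (u, v):
  E = r_u · r_u = 10,
  F = r_u · r_v = 21,
  G = r_v · r_v = 50.
Evaluating at (u, v) = (-5/2, 5): E = 10, F = 21, G = 50.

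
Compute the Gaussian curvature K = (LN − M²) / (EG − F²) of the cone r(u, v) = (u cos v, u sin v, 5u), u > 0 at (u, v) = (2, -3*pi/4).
K = 0

Coefficients of the first fundamental form: E = 26, F = 0, G = u^2.
Coefficients of the second fundamental form: L = 0, M = 0, N = 5*sqrt(26)*u^2/(26*Abs(u)).
Assemble K = (LN − M²)/(EG − F²) = 0. At (u, v) = (2, -3*pi/4): K = 0.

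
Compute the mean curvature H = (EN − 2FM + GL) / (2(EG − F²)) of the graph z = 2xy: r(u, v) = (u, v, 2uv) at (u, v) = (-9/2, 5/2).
H = 90*sqrt(107)/11449

With E = 4*v^2 + 1, F = 4*u*v, G = 4*u^2 + 1, L = 0, M = 2/sqrt(4*u^2 + 4*v^2 + 1), N = 0, assemble
  H = (EN − 2FM + GL) / (2(EG − F²)) = -8*u*v/(4*u^2 + 4*v^2 + 1)^(3/2).
At (u, v) = (-9/2, 5/2): H = 90*sqrt(107)/11449.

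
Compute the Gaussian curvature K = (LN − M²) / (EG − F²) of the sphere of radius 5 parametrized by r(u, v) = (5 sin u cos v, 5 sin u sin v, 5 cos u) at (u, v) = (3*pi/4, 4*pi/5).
K = 1/25

Coefficients of the first fundamental form: E = 25, F = 0, G = 25*sin(u)^2.
Coefficients of the second fundamental form: L = -5*sin(u)/Abs(sin(u)), M = 0, N = -5*sin(u)^3/Abs(sin(u)).
Assemble K = (LN − M²)/(EG − F²) = 1/25. At (u, v) = (3*pi/4, 4*pi/5): K = 1/25.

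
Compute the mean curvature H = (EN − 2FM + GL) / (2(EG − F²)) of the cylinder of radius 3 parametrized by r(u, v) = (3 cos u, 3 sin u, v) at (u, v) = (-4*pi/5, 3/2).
H = -1/6

With E = 9, F = 0, G = 1, L = -3, M = 0, N = 0, assemble
  H = (EN − 2FM + GL) / (2(EG − F²)) = -1/6.
At (u, v) = (-4*pi/5, 3/2): H = -1/6.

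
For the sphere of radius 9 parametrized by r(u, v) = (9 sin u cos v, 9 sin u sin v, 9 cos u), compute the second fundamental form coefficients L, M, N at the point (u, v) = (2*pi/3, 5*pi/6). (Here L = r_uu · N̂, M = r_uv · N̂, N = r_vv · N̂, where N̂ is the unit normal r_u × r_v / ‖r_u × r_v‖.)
L = -9;  M = 0;  N = -27/4

Compute the unit normal N̂(u, v) = (sin(u)^2*cos(v)/Abs(sin(u)), sin(u)^2*sin(v)/Abs(sin(u)), sin(2*u)/(2*Abs(sin(u)))), and the second partials r_uu, r_uv, r_vv. Take dot products:
  L(u, v) = r_uu · N̂ = -9*sin(u)/Abs(sin(u)),
  M(u, v) = r_uv · N̂ = 0,
  N(u, v) = r_vv · N̂ = -9*sin(u)^3/Abs(sin(u)).
Evaluating at (u, v) = (2*pi/3, 5*pi/6):
  L = -9, M = 0, N = -27/4.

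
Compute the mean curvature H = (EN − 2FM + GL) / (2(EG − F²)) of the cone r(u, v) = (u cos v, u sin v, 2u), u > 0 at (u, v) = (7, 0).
H = sqrt(5)/35

With E = 5, F = 0, G = u^2, L = 0, M = 0, N = 2*sqrt(5)*u^2/(5*Abs(u)), assemble
  H = (EN − 2FM + GL) / (2(EG − F²)) = sqrt(5)/(5*Abs(u)).
At (u, v) = (7, 0): H = sqrt(5)/35.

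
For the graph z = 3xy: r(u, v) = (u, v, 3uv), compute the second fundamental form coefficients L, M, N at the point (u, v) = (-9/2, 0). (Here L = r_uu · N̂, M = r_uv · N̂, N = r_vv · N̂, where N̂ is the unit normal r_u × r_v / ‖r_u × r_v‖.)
L = 0;  M = 6*sqrt(733)/733;  N = 0

Compute the unit normal N̂(u, v) = (-3*v/sqrt(9*u^2 + 9*v^2 + 1), -3*u/sqrt(9*u^2 + 9*v^2 + 1), 1/sqrt(9*u^2 + 9*v^2 + 1)), and the second partials r_uu, r_uv, r_vv. Take dot products:
  L(u, v) = r_uu · N̂ = 0,
  M(u, v) = r_uv · N̂ = 3/sqrt(9*u^2 + 9*v^2 + 1),
  N(u, v) = r_vv · N̂ = 0.
Evaluating at (u, v) = (-9/2, 0):
  L = 0, M = 6*sqrt(733)/733, N = 0.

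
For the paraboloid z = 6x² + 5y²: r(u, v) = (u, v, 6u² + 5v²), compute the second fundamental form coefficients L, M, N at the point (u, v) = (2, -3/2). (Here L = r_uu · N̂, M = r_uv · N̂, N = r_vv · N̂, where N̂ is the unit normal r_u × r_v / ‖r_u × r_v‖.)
L = 6*sqrt(802)/401;  M = 0;  N = 5*sqrt(802)/401

Compute the unit normal N̂(u, v) = (-12*u/sqrt(144*u^2 + 100*v^2 + 1), -10*v/sqrt(144*u^2 + 100*v^2 + 1), 1/sqrt(144*u^2 + 100*v^2 + 1)), and the second partials r_uu, r_uv, r_vv. Take dot products:
  L(u, v) = r_uu · N̂ = 12/sqrt(144*u^2 + 100*v^2 + 1),
  M(u, v) = r_uv · N̂ = 0,
  N(u, v) = r_vv · N̂ = 10/sqrt(144*u^2 + 100*v^2 + 1).
Evaluating at (u, v) = (2, -3/2):
  L = 6*sqrt(802)/401, M = 0, N = 5*sqrt(802)/401.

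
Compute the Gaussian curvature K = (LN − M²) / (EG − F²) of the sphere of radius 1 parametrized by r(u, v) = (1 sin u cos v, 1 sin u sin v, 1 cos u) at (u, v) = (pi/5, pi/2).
K = 1

Coefficients of the first fundamental form: E = 1, F = 0, G = sin(u)^2.
Coefficients of the second fundamental form: L = -sin(u)/Abs(sin(u)), M = 0, N = -sin(u)^3/Abs(sin(u)).
Assemble K = (LN − M²)/(EG − F²) = 1. At (u, v) = (pi/5, pi/2): K = 1.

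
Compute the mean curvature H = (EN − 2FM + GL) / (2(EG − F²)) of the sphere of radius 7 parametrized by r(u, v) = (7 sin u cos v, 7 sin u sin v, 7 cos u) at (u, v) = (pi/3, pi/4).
H = -1/7

With E = 49, F = 0, G = 49*sin(u)^2, L = -7*sin(u)/Abs(sin(u)), M = 0, N = -7*sin(u)^3/Abs(sin(u)), assemble
  H = (EN − 2FM + GL) / (2(EG − F²)) = -sin(u)/(7*Abs(sin(u))).
At (u, v) = (pi/3, pi/4): H = -1/7.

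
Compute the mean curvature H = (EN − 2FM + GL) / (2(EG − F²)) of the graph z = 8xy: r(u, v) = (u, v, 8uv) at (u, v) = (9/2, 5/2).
H = -5760*sqrt(1697)/2879809

With E = 64*v^2 + 1, F = 64*u*v, G = 64*u^2 + 1, L = 0, M = 8/sqrt(64*u^2 + 64*v^2 + 1), N = 0, assemble
  H = (EN − 2FM + GL) / (2(EG − F²)) = -512*u*v/(64*u^2 + 64*v^2 + 1)^(3/2).
At (u, v) = (9/2, 5/2): H = -5760*sqrt(1697)/2879809.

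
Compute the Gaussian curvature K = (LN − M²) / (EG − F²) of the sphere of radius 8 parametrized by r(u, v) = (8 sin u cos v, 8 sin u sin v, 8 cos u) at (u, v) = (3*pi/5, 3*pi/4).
K = 1/64

Coefficients of the first fundamental form: E = 64, F = 0, G = 64*sin(u)^2.
Coefficients of the second fundamental form: L = -8*sin(u)/Abs(sin(u)), M = 0, N = -8*sin(u)^3/Abs(sin(u)).
Assemble K = (LN − M²)/(EG − F²) = 1/64. At (u, v) = (3*pi/5, 3*pi/4): K = 1/64.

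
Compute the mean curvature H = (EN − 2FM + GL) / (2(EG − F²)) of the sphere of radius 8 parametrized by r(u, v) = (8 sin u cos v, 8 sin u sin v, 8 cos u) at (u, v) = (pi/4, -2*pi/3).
H = -1/8

With E = 64, F = 0, G = 64*sin(u)^2, L = -8*sin(u)/Abs(sin(u)), M = 0, N = -8*sin(u)^3/Abs(sin(u)), assemble
  H = (EN − 2FM + GL) / (2(EG − F²)) = -sin(u)/(8*Abs(sin(u))).
At (u, v) = (pi/4, -2*pi/3): H = -1/8.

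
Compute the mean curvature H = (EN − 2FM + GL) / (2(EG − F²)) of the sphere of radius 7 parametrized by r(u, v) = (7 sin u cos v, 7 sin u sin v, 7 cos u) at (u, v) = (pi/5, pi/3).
H = -1/7

With E = 49, F = 0, G = 49*sin(u)^2, L = -7*sin(u)/Abs(sin(u)), M = 0, N = -7*sin(u)^3/Abs(sin(u)), assemble
  H = (EN − 2FM + GL) / (2(EG − F²)) = -sin(u)/(7*Abs(sin(u))).
At (u, v) = (pi/5, pi/3): H = -1/7.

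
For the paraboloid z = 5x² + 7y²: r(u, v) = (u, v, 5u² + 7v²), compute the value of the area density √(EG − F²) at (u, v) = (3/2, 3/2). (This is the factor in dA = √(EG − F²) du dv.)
√(EG − F²)|_{(3/2, 3/2)} = sqrt(667)

E = 100*u^2 + 1, F = 140*u*v, G = 196*v^2 + 1, so EG − F² = 100*u^2 + 196*v^2 + 1. Taking the positive square root: √(EG − F²) = sqrt(100*u^2 + 196*v^2 + 1). At (u, v) = (3/2, 3/2): sqrt(667).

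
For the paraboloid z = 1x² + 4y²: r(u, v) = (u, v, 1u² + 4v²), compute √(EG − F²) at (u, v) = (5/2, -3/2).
√(EG − F²)|_{(5/2, -3/2)} = sqrt(170)

E = 4*u^2 + 1, F = 16*u*v, G = 64*v^2 + 1; EG − F² = 4*u^2 + 64*v^2 + 1; √(EG − F²) = sqrt(4*u^2 + 64*v^2 + 1). At the given point: sqrt(170).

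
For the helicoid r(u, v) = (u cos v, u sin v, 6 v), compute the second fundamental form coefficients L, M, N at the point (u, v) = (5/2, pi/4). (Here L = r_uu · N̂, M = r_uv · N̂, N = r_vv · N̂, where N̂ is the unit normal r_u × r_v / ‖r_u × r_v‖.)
L = 0;  M = -12/13;  N = 0

Compute the unit normal N̂(u, v) = (6*sin(v)/sqrt(u^2 + 36), -6*cos(v)/sqrt(u^2 + 36), u/sqrt(u^2 + 36)), and the second partials r_uu, r_uv, r_vv. Take dot products:
  L(u, v) = r_uu · N̂ = 0,
  M(u, v) = r_uv · N̂ = -6/sqrt(u^2 + 36),
  N(u, v) = r_vv · N̂ = 0.
Evaluating at (u, v) = (5/2, pi/4):
  L = 0, M = -12/13, N = 0.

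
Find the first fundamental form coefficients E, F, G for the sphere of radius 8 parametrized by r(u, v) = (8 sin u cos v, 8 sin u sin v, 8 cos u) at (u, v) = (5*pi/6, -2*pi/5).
E = 64;  F = 0;  G = 16

Partials: r_u = (8*cos(u)*cos(v), 8*sin(v)*cos(u), -8*sin(u)), r_v = (-8*sin(u)*sin(v), 8*sin(u)*cos(v), 0). As functions of (u, v):
  E = r_u · r_u = 64,
  F = r_u · r_v = 0,
  G = r_v · r_v = 64*sin(u)^2.
Evaluating at (u, v) = (5*pi/6, -2*pi/5): E = 64, F = 0, G = 16.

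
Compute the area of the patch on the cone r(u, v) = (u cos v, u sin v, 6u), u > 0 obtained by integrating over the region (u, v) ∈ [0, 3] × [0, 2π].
Area = 9*sqrt(37)*pi

Area = ∫∫ √(EG − F²) du dv with √(EG − F²) = sqrt(37)*Abs(u). Integrating over [0, 3] × [0, 2π] gives 9*sqrt(37)*pi.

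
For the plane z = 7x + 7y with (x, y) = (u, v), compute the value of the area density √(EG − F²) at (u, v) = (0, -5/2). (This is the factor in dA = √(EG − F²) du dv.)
√(EG − F²)|_{(0, -5/2)} = 3*sqrt(11)

E = 50, F = 49, G = 50, so EG − F² = 99. Taking the positive square root: √(EG − F²) = 3*sqrt(11). At (u, v) = (0, -5/2): 3*sqrt(11).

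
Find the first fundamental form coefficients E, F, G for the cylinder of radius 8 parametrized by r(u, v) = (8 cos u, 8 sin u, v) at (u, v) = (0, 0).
E = 64;  F = 0;  G = 1

Partials: r_u = (-8*sin(u), 8*cos(u), 0), r_v = (0, 0, 1). As functions of (u, v):
  E = r_u · r_u = 64,
  F = r_u · r_v = 0,
  G = r_v · r_v = 1.
Evaluating at (u, v) = (0, 0): E = 64, F = 0, G = 1.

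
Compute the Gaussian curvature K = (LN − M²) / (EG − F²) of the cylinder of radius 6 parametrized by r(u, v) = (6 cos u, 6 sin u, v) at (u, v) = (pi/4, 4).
K = 0

Coefficients of the first fundamental form: E = 36, F = 0, G = 1.
Coefficients of the second fundamental form: L = -6, M = 0, N = 0.
Assemble K = (LN − M²)/(EG − F²) = 0. At (u, v) = (pi/4, 4): K = 0.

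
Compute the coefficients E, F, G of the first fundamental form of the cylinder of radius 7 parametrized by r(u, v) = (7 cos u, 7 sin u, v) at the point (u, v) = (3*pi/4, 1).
E = 49;  F = 0;  G = 1

Partials: r_u = (-7*sin(u), 7*cos(u), 0), r_v = (0, 0, 1). As functions of (u, v):
  E = r_u · r_u = 49,
  F = r_u · r_v = 0,
  G = r_v · r_v = 1.
Evaluating at (u, v) = (3*pi/4, 1): E = 49, F = 0, G = 1.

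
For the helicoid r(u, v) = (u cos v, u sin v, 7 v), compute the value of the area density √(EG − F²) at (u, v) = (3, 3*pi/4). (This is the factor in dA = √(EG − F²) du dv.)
√(EG − F²)|_{(3, 3*pi/4)} = sqrt(58)

E = 1, F = 0, G = u^2 + 49, so EG − F² = u^2 + 49. Taking the positive square root: √(EG − F²) = sqrt(u^2 + 49). At (u, v) = (3, 3*pi/4): sqrt(58).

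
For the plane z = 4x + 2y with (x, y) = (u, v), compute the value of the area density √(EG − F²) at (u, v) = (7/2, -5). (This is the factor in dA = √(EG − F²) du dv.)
√(EG − F²)|_{(7/2, -5)} = sqrt(21)

E = 17, F = 8, G = 5, so EG − F² = 21. Taking the positive square root: √(EG − F²) = sqrt(21). At (u, v) = (7/2, -5): sqrt(21).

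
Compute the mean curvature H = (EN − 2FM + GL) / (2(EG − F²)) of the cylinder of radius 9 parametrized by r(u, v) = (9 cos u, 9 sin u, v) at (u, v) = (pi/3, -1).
H = -1/18

With E = 81, F = 0, G = 1, L = -9, M = 0, N = 0, assemble
  H = (EN − 2FM + GL) / (2(EG − F²)) = -1/18.
At (u, v) = (pi/3, -1): H = -1/18.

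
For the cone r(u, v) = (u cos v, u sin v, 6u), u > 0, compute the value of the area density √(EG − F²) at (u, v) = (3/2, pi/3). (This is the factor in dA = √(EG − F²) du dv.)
√(EG − F²)|_{(3/2, pi/3)} = 3*sqrt(37)/2

E = 37, F = 0, G = u^2, so EG − F² = 37*u^2. Taking the positive square root: √(EG − F²) = sqrt(37)*Abs(u). At (u, v) = (3/2, pi/3): 3*sqrt(37)/2.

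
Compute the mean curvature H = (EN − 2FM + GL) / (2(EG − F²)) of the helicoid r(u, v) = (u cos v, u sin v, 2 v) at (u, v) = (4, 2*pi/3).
H = 0

With E = 1, F = 0, G = u^2 + 4, L = 0, M = -2/sqrt(u^2 + 4), N = 0, assemble
  H = (EN − 2FM + GL) / (2(EG − F²)) = 0.
At (u, v) = (4, 2*pi/3): H = 0.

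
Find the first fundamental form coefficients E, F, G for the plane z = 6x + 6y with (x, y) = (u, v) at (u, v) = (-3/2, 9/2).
E = 37;  F = 36;  G = 37

Partials: r_u = (1, 0, 6), r_v = (0, 1, 6). As functions of (u, v):
  E = r_u · r_u = 37,
  F = r_u · r_v = 36,
  G = r_v · r_v = 37.
Evaluating at (u, v) = (-3/2, 9/2): E = 37, F = 36, G = 37.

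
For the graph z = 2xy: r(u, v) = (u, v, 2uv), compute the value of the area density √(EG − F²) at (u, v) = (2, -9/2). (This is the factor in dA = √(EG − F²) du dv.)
√(EG − F²)|_{(2, -9/2)} = 7*sqrt(2)

E = 4*v^2 + 1, F = 4*u*v, G = 4*u^2 + 1, so EG − F² = 4*u^2 + 4*v^2 + 1. Taking the positive square root: √(EG − F²) = sqrt(4*u^2 + 4*v^2 + 1). At (u, v) = (2, -9/2): 7*sqrt(2).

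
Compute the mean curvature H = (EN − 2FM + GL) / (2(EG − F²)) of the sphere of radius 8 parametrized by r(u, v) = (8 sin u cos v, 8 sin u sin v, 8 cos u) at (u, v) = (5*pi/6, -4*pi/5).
H = -1/8

With E = 64, F = 0, G = 64*sin(u)^2, L = -8*sin(u)/Abs(sin(u)), M = 0, N = -8*sin(u)^3/Abs(sin(u)), assemble
  H = (EN − 2FM + GL) / (2(EG − F²)) = -sin(u)/(8*Abs(sin(u))).
At (u, v) = (5*pi/6, -4*pi/5): H = -1/8.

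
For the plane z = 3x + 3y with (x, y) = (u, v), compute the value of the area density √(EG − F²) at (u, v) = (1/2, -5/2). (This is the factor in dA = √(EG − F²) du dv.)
√(EG − F²)|_{(1/2, -5/2)} = sqrt(19)

E = 10, F = 9, G = 10, so EG − F² = 19. Taking the positive square root: √(EG − F²) = sqrt(19). At (u, v) = (1/2, -5/2): sqrt(19).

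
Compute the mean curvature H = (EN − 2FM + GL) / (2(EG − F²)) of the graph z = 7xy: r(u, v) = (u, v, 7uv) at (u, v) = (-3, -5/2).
H = -20580*sqrt(2993)/8958049

With E = 49*v^2 + 1, F = 49*u*v, G = 49*u^2 + 1, L = 0, M = 7/sqrt(49*u^2 + 49*v^2 + 1), N = 0, assemble
  H = (EN − 2FM + GL) / (2(EG − F²)) = -343*u*v/(49*u^2 + 49*v^2 + 1)^(3/2).
At (u, v) = (-3, -5/2): H = -20580*sqrt(2993)/8958049.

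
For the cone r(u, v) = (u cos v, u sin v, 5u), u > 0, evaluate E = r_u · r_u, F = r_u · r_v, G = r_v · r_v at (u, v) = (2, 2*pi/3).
E = 26;  F = 0;  G = 4

Partials: r_u = (cos(v), sin(v), 5), r_v = (-u*sin(v), u*cos(v), 0). As functions of (u, v):
  E = r_u · r_u = 26,
  F = r_u · r_v = 0,
  G = r_v · r_v = u^2.
Evaluating at (u, v) = (2, 2*pi/3): E = 26, F = 0, G = 4.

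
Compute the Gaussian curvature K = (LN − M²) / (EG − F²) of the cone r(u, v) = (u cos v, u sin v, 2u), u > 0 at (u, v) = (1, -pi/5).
K = 0

Coefficients of the first fundamental form: E = 5, F = 0, G = u^2.
Coefficients of the second fundamental form: L = 0, M = 0, N = 2*sqrt(5)*u^2/(5*Abs(u)).
Assemble K = (LN − M²)/(EG − F²) = 0. At (u, v) = (1, -pi/5): K = 0.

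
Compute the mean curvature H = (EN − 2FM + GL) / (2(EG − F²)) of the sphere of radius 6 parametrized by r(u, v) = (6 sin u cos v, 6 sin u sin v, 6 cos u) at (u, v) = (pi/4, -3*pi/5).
H = -1/6

With E = 36, F = 0, G = 36*sin(u)^2, L = -6*sin(u)/Abs(sin(u)), M = 0, N = -6*sin(u)^3/Abs(sin(u)), assemble
  H = (EN − 2FM + GL) / (2(EG − F²)) = -sin(u)/(6*Abs(sin(u))).
At (u, v) = (pi/4, -3*pi/5): H = -1/6.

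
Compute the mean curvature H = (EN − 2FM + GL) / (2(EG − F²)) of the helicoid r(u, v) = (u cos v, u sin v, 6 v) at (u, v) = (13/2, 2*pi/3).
H = 0

With E = 1, F = 0, G = u^2 + 36, L = 0, M = -6/sqrt(u^2 + 36), N = 0, assemble
  H = (EN − 2FM + GL) / (2(EG − F²)) = 0.
At (u, v) = (13/2, 2*pi/3): H = 0.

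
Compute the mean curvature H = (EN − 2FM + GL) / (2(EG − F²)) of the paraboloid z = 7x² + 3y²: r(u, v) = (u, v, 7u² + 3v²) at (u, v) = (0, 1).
H = 262*sqrt(37)/1369

With E = 196*u^2 + 1, F = 84*u*v, G = 36*v^2 + 1, L = 14/sqrt(196*u^2 + 36*v^2 + 1), M = 0, N = 6/sqrt(196*u^2 + 36*v^2 + 1), assemble
  H = (EN − 2FM + GL) / (2(EG − F²)) = 2*(294*u^2 + 126*v^2 + 5)/(196*u^2 + 36*v^2 + 1)^(3/2).
At (u, v) = (0, 1): H = 262*sqrt(37)/1369.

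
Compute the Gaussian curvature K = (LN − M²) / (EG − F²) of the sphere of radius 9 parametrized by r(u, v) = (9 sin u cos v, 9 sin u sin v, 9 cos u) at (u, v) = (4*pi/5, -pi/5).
K = 1/81

Coefficients of the first fundamental form: E = 81, F = 0, G = 81*sin(u)^2.
Coefficients of the second fundamental form: L = -9*sin(u)/Abs(sin(u)), M = 0, N = -9*sin(u)^3/Abs(sin(u)).
Assemble K = (LN − M²)/(EG − F²) = 1/81. At (u, v) = (4*pi/5, -pi/5): K = 1/81.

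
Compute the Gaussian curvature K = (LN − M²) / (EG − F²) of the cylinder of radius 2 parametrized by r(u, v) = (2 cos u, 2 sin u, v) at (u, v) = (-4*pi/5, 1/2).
K = 0

Coefficients of the first fundamental form: E = 4, F = 0, G = 1.
Coefficients of the second fundamental form: L = -2, M = 0, N = 0.
Assemble K = (LN − M²)/(EG − F²) = 0. At (u, v) = (-4*pi/5, 1/2): K = 0.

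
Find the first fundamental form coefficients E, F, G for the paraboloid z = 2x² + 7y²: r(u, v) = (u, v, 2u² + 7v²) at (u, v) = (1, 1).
E = 17;  F = 56;  G = 197

Partials: r_u = (1, 0, 4*u), r_v = (0, 1, 14*v). As functions of (u, v):
  E = r_u · r_u = 16*u^2 + 1,
  F = r_u · r_v = 56*u*v,
  G = r_v · r_v = 196*v^2 + 1.
Evaluating at (u, v) = (1, 1): E = 17, F = 56, G = 197.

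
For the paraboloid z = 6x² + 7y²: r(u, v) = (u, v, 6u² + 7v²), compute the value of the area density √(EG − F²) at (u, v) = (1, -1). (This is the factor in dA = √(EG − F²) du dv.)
√(EG − F²)|_{(1, -1)} = sqrt(341)

E = 144*u^2 + 1, F = 168*u*v, G = 196*v^2 + 1, so EG − F² = 144*u^2 + 196*v^2 + 1. Taking the positive square root: √(EG − F²) = sqrt(144*u^2 + 196*v^2 + 1). At (u, v) = (1, -1): sqrt(341).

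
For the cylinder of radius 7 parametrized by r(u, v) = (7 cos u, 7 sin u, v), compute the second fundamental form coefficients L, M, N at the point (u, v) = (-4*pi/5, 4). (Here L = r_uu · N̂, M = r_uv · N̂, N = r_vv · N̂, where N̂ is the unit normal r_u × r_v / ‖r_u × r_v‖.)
L = -7;  M = 0;  N = 0

Compute the unit normal N̂(u, v) = (cos(u), sin(u), 0), and the second partials r_uu, r_uv, r_vv. Take dot products:
  L(u, v) = r_uu · N̂ = -7,
  M(u, v) = r_uv · N̂ = 0,
  N(u, v) = r_vv · N̂ = 0.
Evaluating at (u, v) = (-4*pi/5, 4):
  L = -7, M = 0, N = 0.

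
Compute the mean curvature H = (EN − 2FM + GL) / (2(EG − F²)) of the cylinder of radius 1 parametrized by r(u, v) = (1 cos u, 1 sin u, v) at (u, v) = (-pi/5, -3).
H = -1/2

With E = 1, F = 0, G = 1, L = -1, M = 0, N = 0, assemble
  H = (EN − 2FM + GL) / (2(EG − F²)) = -1/2.
At (u, v) = (-pi/5, -3): H = -1/2.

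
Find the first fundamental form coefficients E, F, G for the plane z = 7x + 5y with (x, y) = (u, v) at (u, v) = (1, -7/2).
E = 50;  F = 35;  G = 26

Partials: r_u = (1, 0, 7), r_v = (0, 1, 5). As functions of (u, v):
  E = r_u · r_u = 50,
  F = r_u · r_v = 35,
  G = r_v · r_v = 26.
Evaluating at (u, v) = (1, -7/2): E = 50, F = 35, G = 26.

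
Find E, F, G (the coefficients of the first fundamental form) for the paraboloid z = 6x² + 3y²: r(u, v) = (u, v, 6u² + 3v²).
E = 144*u^2 + 1;  F = 72*u*v;  G = 36*v^2 + 1

Compute partials: r_u = (1, 0, 12*u), r_v = (0, 1, 6*v). Then
  E = r_u · r_u = 144*u^2 + 1,
  F = r_u · r_v = 72*u*v,
  G = r_v · r_v = 36*v^2 + 1.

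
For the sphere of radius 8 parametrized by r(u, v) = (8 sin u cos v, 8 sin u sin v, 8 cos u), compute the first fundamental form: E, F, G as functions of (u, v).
E = 64;  F = 0;  G = 64*sin(u)^2

Compute partials: r_u = (8*cos(u)*cos(v), 8*sin(v)*cos(u), -8*sin(u)), r_v = (-8*sin(u)*sin(v), 8*sin(u)*cos(v), 0). Then
  E = r_u · r_u = 64,
  F = r_u · r_v = 0,
  G = r_v · r_v = 64*sin(u)^2.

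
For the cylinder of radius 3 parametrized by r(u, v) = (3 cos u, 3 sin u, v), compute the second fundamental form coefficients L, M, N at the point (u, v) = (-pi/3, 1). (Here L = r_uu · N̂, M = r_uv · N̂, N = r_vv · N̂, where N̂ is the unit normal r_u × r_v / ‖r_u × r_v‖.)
L = -3;  M = 0;  N = 0

Compute the unit normal N̂(u, v) = (cos(u), sin(u), 0), and the second partials r_uu, r_uv, r_vv. Take dot products:
  L(u, v) = r_uu · N̂ = -3,
  M(u, v) = r_uv · N̂ = 0,
  N(u, v) = r_vv · N̂ = 0.
Evaluating at (u, v) = (-pi/3, 1):
  L = -3, M = 0, N = 0.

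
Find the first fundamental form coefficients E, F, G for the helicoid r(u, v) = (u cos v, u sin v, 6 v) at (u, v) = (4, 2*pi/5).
E = 1;  F = 0;  G = 52

Partials: r_u = (cos(v), sin(v), 0), r_v = (-u*sin(v), u*cos(v), 6). As functions of (u, v):
  E = r_u · r_u = 1,
  F = r_u · r_v = 0,
  G = r_v · r_v = u^2 + 36.
Evaluating at (u, v) = (4, 2*pi/5): E = 1, F = 0, G = 52.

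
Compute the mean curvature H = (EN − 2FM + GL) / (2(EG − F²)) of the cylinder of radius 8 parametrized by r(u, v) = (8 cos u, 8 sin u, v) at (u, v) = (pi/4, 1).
H = -1/16

With E = 64, F = 0, G = 1, L = -8, M = 0, N = 0, assemble
  H = (EN − 2FM + GL) / (2(EG − F²)) = -1/16.
At (u, v) = (pi/4, 1): H = -1/16.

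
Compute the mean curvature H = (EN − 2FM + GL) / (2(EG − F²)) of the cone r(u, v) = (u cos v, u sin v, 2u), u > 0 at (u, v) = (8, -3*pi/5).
H = sqrt(5)/40

With E = 5, F = 0, G = u^2, L = 0, M = 0, N = 2*sqrt(5)*u^2/(5*Abs(u)), assemble
  H = (EN − 2FM + GL) / (2(EG − F²)) = sqrt(5)/(5*Abs(u)).
At (u, v) = (8, -3*pi/5): H = sqrt(5)/40.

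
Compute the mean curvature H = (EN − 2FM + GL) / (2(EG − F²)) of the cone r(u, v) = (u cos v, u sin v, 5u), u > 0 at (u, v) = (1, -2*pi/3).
H = 5*sqrt(26)/52

With E = 26, F = 0, G = u^2, L = 0, M = 0, N = 5*sqrt(26)*u^2/(26*Abs(u)), assemble
  H = (EN − 2FM + GL) / (2(EG − F²)) = 5*sqrt(26)/(52*Abs(u)).
At (u, v) = (1, -2*pi/3): H = 5*sqrt(26)/52.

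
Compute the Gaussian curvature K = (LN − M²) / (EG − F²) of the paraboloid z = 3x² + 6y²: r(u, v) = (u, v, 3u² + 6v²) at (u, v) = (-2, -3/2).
K = 72/219961

Coefficients of the first fundamental form: E = 36*u^2 + 1, F = 72*u*v, G = 144*v^2 + 1.
Coefficients of the second fundamental form: L = 6/sqrt(36*u^2 + 144*v^2 + 1), M = 0, N = 12/sqrt(36*u^2 + 144*v^2 + 1).
Assemble K = (LN − M²)/(EG − F²) = 72/(1296*u^4 + 10368*u^2*v^2 + 72*u^2 + 20736*v^4 + 288*v^2 + 1). At (u, v) = (-2, -3/2): K = 72/219961.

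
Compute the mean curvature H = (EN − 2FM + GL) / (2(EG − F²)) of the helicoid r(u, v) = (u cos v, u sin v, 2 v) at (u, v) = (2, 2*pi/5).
H = 0

With E = 1, F = 0, G = u^2 + 4, L = 0, M = -2/sqrt(u^2 + 4), N = 0, assemble
  H = (EN − 2FM + GL) / (2(EG − F²)) = 0.
At (u, v) = (2, 2*pi/5): H = 0.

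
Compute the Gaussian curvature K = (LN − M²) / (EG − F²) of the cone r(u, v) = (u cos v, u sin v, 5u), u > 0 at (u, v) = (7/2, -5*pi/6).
K = 0

Coefficients of the first fundamental form: E = 26, F = 0, G = u^2.
Coefficients of the second fundamental form: L = 0, M = 0, N = 5*sqrt(26)*u^2/(26*Abs(u)).
Assemble K = (LN − M²)/(EG − F²) = 0. At (u, v) = (7/2, -5*pi/6): K = 0.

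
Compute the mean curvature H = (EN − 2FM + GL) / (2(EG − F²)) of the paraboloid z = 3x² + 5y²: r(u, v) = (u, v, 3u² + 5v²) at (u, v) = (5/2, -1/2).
H = 1208*sqrt(251)/63001

With E = 36*u^2 + 1, F = 60*u*v, G = 100*v^2 + 1, L = 6/sqrt(36*u^2 + 100*v^2 + 1), M = 0, N = 10/sqrt(36*u^2 + 100*v^2 + 1), assemble
  H = (EN − 2FM + GL) / (2(EG − F²)) = 4*(45*u^2 + 75*v^2 + 2)/(36*u^2 + 100*v^2 + 1)^(3/2).
At (u, v) = (5/2, -1/2): H = 1208*sqrt(251)/63001.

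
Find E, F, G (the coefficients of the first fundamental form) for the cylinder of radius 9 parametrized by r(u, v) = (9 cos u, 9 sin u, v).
E = 81;  F = 0;  G = 1

Compute partials: r_u = (-9*sin(u), 9*cos(u), 0), r_v = (0, 0, 1). Then
  E = r_u · r_u = 81,
  F = r_u · r_v = 0,
  G = r_v · r_v = 1.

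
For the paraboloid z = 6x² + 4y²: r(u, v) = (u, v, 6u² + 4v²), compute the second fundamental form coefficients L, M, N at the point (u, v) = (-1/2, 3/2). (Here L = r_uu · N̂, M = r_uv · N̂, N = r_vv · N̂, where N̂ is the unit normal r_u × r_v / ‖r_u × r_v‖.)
L = 12*sqrt(181)/181;  M = 0;  N = 8*sqrt(181)/181

Compute the unit normal N̂(u, v) = (-12*u/sqrt(144*u^2 + 64*v^2 + 1), -8*v/sqrt(144*u^2 + 64*v^2 + 1), 1/sqrt(144*u^2 + 64*v^2 + 1)), and the second partials r_uu, r_uv, r_vv. Take dot products:
  L(u, v) = r_uu · N̂ = 12/sqrt(144*u^2 + 64*v^2 + 1),
  M(u, v) = r_uv · N̂ = 0,
  N(u, v) = r_vv · N̂ = 8/sqrt(144*u^2 + 64*v^2 + 1).
Evaluating at (u, v) = (-1/2, 3/2):
  L = 12*sqrt(181)/181, M = 0, N = 8*sqrt(181)/181.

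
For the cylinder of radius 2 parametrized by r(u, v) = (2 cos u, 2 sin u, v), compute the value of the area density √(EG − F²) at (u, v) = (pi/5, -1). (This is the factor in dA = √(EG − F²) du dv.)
√(EG − F²)|_{(pi/5, -1)} = 2

E = 4, F = 0, G = 1, so EG − F² = 4. Taking the positive square root: √(EG − F²) = 2. At (u, v) = (pi/5, -1): 2.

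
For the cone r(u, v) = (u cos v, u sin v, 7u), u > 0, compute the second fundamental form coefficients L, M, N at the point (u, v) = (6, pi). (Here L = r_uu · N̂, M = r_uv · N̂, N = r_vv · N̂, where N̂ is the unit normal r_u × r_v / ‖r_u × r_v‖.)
L = 0;  M = 0;  N = 21*sqrt(2)/5

Compute the unit normal N̂(u, v) = (-7*sqrt(2)*u*cos(v)/(10*Abs(u)), -7*sqrt(2)*u*sin(v)/(10*Abs(u)), sqrt(2)*u/(10*Abs(u))), and the second partials r_uu, r_uv, r_vv. Take dot products:
  L(u, v) = r_uu · N̂ = 0,
  M(u, v) = r_uv · N̂ = 0,
  N(u, v) = r_vv · N̂ = 7*sqrt(2)*u^2/(10*Abs(u)).
Evaluating at (u, v) = (6, pi):
  L = 0, M = 0, N = 21*sqrt(2)/5.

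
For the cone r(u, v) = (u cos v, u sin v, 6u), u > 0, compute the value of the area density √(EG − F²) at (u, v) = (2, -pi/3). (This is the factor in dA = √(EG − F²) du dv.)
√(EG − F²)|_{(2, -pi/3)} = 2*sqrt(37)

E = 37, F = 0, G = u^2, so EG − F² = 37*u^2. Taking the positive square root: √(EG − F²) = sqrt(37)*Abs(u). At (u, v) = (2, -pi/3): 2*sqrt(37).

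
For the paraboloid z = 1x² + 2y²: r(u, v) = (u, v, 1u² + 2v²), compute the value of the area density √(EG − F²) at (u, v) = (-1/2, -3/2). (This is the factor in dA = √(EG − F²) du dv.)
√(EG − F²)|_{(-1/2, -3/2)} = sqrt(38)

E = 4*u^2 + 1, F = 8*u*v, G = 16*v^2 + 1, so EG − F² = 4*u^2 + 16*v^2 + 1. Taking the positive square root: √(EG − F²) = sqrt(4*u^2 + 16*v^2 + 1). At (u, v) = (-1/2, -3/2): sqrt(38).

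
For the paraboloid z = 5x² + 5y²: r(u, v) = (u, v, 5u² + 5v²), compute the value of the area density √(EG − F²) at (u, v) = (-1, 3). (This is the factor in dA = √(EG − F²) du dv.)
√(EG − F²)|_{(-1, 3)} = sqrt(1001)

E = 100*u^2 + 1, F = 100*u*v, G = 100*v^2 + 1, so EG − F² = 100*u^2 + 100*v^2 + 1. Taking the positive square root: √(EG − F²) = sqrt(100*u^2 + 100*v^2 + 1). At (u, v) = (-1, 3): sqrt(1001).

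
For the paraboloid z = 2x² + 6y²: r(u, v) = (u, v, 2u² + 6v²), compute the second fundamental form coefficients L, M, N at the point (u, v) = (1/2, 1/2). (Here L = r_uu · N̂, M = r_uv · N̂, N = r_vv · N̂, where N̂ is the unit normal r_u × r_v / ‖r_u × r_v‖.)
L = 4*sqrt(41)/41;  M = 0;  N = 12*sqrt(41)/41

Compute the unit normal N̂(u, v) = (-4*u/sqrt(16*u^2 + 144*v^2 + 1), -12*v/sqrt(16*u^2 + 144*v^2 + 1), 1/sqrt(16*u^2 + 144*v^2 + 1)), and the second partials r_uu, r_uv, r_vv. Take dot products:
  L(u, v) = r_uu · N̂ = 4/sqrt(16*u^2 + 144*v^2 + 1),
  M(u, v) = r_uv · N̂ = 0,
  N(u, v) = r_vv · N̂ = 12/sqrt(16*u^2 + 144*v^2 + 1).
Evaluating at (u, v) = (1/2, 1/2):
  L = 4*sqrt(41)/41, M = 0, N = 12*sqrt(41)/41.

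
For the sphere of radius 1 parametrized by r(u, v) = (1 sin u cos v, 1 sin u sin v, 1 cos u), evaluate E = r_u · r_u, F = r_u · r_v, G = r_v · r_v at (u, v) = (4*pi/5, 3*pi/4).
E = 1;  F = 0;  G = 5/8 - sqrt(5)/8

Partials: r_u = (cos(u)*cos(v), sin(v)*cos(u), -sin(u)), r_v = (-sin(u)*sin(v), sin(u)*cos(v), 0). As functions of (u, v):
  E = r_u · r_u = 1,
  F = r_u · r_v = 0,
  G = r_v · r_v = sin(u)^2.
Evaluating at (u, v) = (4*pi/5, 3*pi/4): E = 1, F = 0, G = 5/8 - sqrt(5)/8.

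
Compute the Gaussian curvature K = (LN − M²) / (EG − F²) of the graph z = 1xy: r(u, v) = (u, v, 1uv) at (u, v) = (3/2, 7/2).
K = -4/961

Coefficients of the first fundamental form: E = v^2 + 1, F = u*v, G = u^2 + 1.
Coefficients of the second fundamental form: L = 0, M = 1/sqrt(u^2 + v^2 + 1), N = 0.
Assemble K = (LN − M²)/(EG − F²) = 1/((u^2*v^2 - (u^2 + 1)*(v^2 + 1))*(u^2 + v^2 + 1)). At (u, v) = (3/2, 7/2): K = -4/961.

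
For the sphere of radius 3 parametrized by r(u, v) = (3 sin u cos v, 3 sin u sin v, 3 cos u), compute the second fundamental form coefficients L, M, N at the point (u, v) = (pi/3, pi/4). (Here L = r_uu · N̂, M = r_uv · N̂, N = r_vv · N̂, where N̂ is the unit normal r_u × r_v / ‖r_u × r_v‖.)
L = -3;  M = 0;  N = -9/4

Compute the unit normal N̂(u, v) = (sin(u)^2*cos(v)/Abs(sin(u)), sin(u)^2*sin(v)/Abs(sin(u)), sin(2*u)/(2*Abs(sin(u)))), and the second partials r_uu, r_uv, r_vv. Take dot products:
  L(u, v) = r_uu · N̂ = -3*sin(u)/Abs(sin(u)),
  M(u, v) = r_uv · N̂ = 0,
  N(u, v) = r_vv · N̂ = -3*sin(u)^3/Abs(sin(u)).
Evaluating at (u, v) = (pi/3, pi/4):
  L = -3, M = 0, N = -9/4.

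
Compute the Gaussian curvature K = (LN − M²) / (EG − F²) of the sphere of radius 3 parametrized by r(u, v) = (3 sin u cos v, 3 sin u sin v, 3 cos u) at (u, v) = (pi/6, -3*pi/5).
K = 1/9

Coefficients of the first fundamental form: E = 9, F = 0, G = 9*sin(u)^2.
Coefficients of the second fundamental form: L = -3*sin(u)/Abs(sin(u)), M = 0, N = -3*sin(u)^3/Abs(sin(u)).
Assemble K = (LN − M²)/(EG − F²) = 1/9. At (u, v) = (pi/6, -3*pi/5): K = 1/9.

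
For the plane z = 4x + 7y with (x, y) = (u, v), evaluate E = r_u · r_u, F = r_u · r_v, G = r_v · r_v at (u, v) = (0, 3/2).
E = 17;  F = 28;  G = 50

Partials: r_u = (1, 0, 4), r_v = (0, 1, 7). As functions of (u, v):
  E = r_u · r_u = 17,
  F = r_u · r_v = 28,
  G = r_v · r_v = 50.
Evaluating at (u, v) = (0, 3/2): E = 17, F = 28, G = 50.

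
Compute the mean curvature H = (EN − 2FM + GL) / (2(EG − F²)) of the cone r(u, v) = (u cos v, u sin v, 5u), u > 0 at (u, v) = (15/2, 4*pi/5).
H = sqrt(26)/78

With E = 26, F = 0, G = u^2, L = 0, M = 0, N = 5*sqrt(26)*u^2/(26*Abs(u)), assemble
  H = (EN − 2FM + GL) / (2(EG − F²)) = 5*sqrt(26)/(52*Abs(u)).
At (u, v) = (15/2, 4*pi/5): H = sqrt(26)/78.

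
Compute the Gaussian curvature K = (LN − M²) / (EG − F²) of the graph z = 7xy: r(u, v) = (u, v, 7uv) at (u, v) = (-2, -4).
K = -49/962361

Coefficients of the first fundamental form: E = 49*v^2 + 1, F = 49*u*v, G = 49*u^2 + 1.
Coefficients of the second fundamental form: L = 0, M = 7/sqrt(49*u^2 + 49*v^2 + 1), N = 0.
Assemble K = (LN − M²)/(EG − F²) = -49/(2401*u^4 + 4802*u^2*v^2 + 98*u^2 + 2401*v^4 + 98*v^2 + 1). At (u, v) = (-2, -4): K = -49/962361.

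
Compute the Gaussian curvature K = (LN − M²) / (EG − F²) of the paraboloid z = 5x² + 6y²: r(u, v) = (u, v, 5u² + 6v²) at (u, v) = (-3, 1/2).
K = 120/877969

Coefficients of the first fundamental form: E = 100*u^2 + 1, F = 120*u*v, G = 144*v^2 + 1.
Coefficients of the second fundamental form: L = 10/sqrt(100*u^2 + 144*v^2 + 1), M = 0, N = 12/sqrt(100*u^2 + 144*v^2 + 1).
Assemble K = (LN − M²)/(EG − F²) = 120/(10000*u^4 + 28800*u^2*v^2 + 200*u^2 + 20736*v^4 + 288*v^2 + 1). At (u, v) = (-3, 1/2): K = 120/877969.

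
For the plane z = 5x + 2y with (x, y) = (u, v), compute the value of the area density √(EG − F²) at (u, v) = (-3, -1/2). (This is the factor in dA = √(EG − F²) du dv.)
√(EG − F²)|_{(-3, -1/2)} = sqrt(30)

E = 26, F = 10, G = 5, so EG − F² = 30. Taking the positive square root: √(EG − F²) = sqrt(30). At (u, v) = (-3, -1/2): sqrt(30).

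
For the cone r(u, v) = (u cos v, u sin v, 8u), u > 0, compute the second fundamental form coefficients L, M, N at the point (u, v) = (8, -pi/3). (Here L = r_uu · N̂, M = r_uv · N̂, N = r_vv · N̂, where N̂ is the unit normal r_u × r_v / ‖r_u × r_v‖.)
L = 0;  M = 0;  N = 64*sqrt(65)/65

Compute the unit normal N̂(u, v) = (-8*sqrt(65)*u*cos(v)/(65*Abs(u)), -8*sqrt(65)*u*sin(v)/(65*Abs(u)), sqrt(65)*u/(65*Abs(u))), and the second partials r_uu, r_uv, r_vv. Take dot products:
  L(u, v) = r_uu · N̂ = 0,
  M(u, v) = r_uv · N̂ = 0,
  N(u, v) = r_vv · N̂ = 8*sqrt(65)*u^2/(65*Abs(u)).
Evaluating at (u, v) = (8, -pi/3):
  L = 0, M = 0, N = 64*sqrt(65)/65.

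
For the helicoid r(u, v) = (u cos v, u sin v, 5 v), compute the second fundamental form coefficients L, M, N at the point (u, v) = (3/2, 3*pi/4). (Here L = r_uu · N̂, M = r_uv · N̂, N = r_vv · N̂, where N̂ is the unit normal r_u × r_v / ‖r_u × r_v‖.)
L = 0;  M = -10*sqrt(109)/109;  N = 0

Compute the unit normal N̂(u, v) = (5*sin(v)/sqrt(u^2 + 25), -5*cos(v)/sqrt(u^2 + 25), u/sqrt(u^2 + 25)), and the second partials r_uu, r_uv, r_vv. Take dot products:
  L(u, v) = r_uu · N̂ = 0,
  M(u, v) = r_uv · N̂ = -5/sqrt(u^2 + 25),
  N(u, v) = r_vv · N̂ = 0.
Evaluating at (u, v) = (3/2, 3*pi/4):
  L = 0, M = -10*sqrt(109)/109, N = 0.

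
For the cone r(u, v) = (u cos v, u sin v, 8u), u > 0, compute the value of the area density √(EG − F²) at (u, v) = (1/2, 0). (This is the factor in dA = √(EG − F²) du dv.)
√(EG − F²)|_{(1/2, 0)} = sqrt(65)/2

E = 65, F = 0, G = u^2, so EG − F² = 65*u^2. Taking the positive square root: √(EG − F²) = sqrt(65)*Abs(u). At (u, v) = (1/2, 0): sqrt(65)/2.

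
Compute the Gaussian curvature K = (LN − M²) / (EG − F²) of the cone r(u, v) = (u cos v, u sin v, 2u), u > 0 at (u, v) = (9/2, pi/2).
K = 0

Coefficients of the first fundamental form: E = 5, F = 0, G = u^2.
Coefficients of the second fundamental form: L = 0, M = 0, N = 2*sqrt(5)*u^2/(5*Abs(u)).
Assemble K = (LN − M²)/(EG − F²) = 0. At (u, v) = (9/2, pi/2): K = 0.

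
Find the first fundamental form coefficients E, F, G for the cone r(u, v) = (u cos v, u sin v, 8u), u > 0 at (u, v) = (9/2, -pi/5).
E = 65;  F = 0;  G = 81/4

Partials: r_u = (cos(v), sin(v), 8), r_v = (-u*sin(v), u*cos(v), 0). As functions of (u, v):
  E = r_u · r_u = 65,
  F = r_u · r_v = 0,
  G = r_v · r_v = u^2.
Evaluating at (u, v) = (9/2, -pi/5): E = 65, F = 0, G = 81/4.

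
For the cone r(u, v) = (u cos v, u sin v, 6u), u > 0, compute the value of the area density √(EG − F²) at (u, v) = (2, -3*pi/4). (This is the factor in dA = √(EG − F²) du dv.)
√(EG − F²)|_{(2, -3*pi/4)} = 2*sqrt(37)

E = 37, F = 0, G = u^2, so EG − F² = 37*u^2. Taking the positive square root: √(EG − F²) = sqrt(37)*Abs(u). At (u, v) = (2, -3*pi/4): 2*sqrt(37).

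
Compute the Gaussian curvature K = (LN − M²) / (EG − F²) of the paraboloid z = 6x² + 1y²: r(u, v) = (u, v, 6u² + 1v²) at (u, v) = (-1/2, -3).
K = 24/5329

Coefficients of the first fundamental form: E = 144*u^2 + 1, F = 24*u*v, G = 4*v^2 + 1.
Coefficients of the second fundamental form: L = 12/sqrt(144*u^2 + 4*v^2 + 1), M = 0, N = 2/sqrt(144*u^2 + 4*v^2 + 1).
Assemble K = (LN − M²)/(EG − F²) = 24/(20736*u^4 + 1152*u^2*v^2 + 288*u^2 + 16*v^4 + 8*v^2 + 1). At (u, v) = (-1/2, -3): K = 24/5329.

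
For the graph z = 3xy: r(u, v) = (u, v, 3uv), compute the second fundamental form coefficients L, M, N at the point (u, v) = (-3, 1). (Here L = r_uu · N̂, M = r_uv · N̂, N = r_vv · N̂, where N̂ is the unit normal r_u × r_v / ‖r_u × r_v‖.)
L = 0;  M = 3*sqrt(91)/91;  N = 0

Compute the unit normal N̂(u, v) = (-3*v/sqrt(9*u^2 + 9*v^2 + 1), -3*u/sqrt(9*u^2 + 9*v^2 + 1), 1/sqrt(9*u^2 + 9*v^2 + 1)), and the second partials r_uu, r_uv, r_vv. Take dot products:
  L(u, v) = r_uu · N̂ = 0,
  M(u, v) = r_uv · N̂ = 3/sqrt(9*u^2 + 9*v^2 + 1),
  N(u, v) = r_vv · N̂ = 0.
Evaluating at (u, v) = (-3, 1):
  L = 0, M = 3*sqrt(91)/91, N = 0.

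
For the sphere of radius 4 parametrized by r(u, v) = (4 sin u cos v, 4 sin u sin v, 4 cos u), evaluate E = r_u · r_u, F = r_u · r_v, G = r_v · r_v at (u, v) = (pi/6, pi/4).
E = 16;  F = 0;  G = 4

Partials: r_u = (4*cos(u)*cos(v), 4*sin(v)*cos(u), -4*sin(u)), r_v = (-4*sin(u)*sin(v), 4*sin(u)*cos(v), 0). As functions of (u, v):
  E = r_u · r_u = 16,
  F = r_u · r_v = 0,
  G = r_v · r_v = 16*sin(u)^2.
Evaluating at (u, v) = (pi/6, pi/4): E = 16, F = 0, G = 4.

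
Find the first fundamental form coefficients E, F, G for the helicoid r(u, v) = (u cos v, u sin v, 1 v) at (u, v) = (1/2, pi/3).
E = 1;  F = 0;  G = 5/4

Partials: r_u = (cos(v), sin(v), 0), r_v = (-u*sin(v), u*cos(v), 1). As functions of (u, v):
  E = r_u · r_u = 1,
  F = r_u · r_v = 0,
  G = r_v · r_v = u^2 + 1.
Evaluating at (u, v) = (1/2, pi/3): E = 1, F = 0, G = 5/4.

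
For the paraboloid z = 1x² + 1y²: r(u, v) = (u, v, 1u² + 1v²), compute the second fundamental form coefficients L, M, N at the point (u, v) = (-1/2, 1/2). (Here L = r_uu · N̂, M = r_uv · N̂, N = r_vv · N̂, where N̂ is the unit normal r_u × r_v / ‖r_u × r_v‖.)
L = 2*sqrt(3)/3;  M = 0;  N = 2*sqrt(3)/3

Compute the unit normal N̂(u, v) = (-2*u/sqrt(4*u^2 + 4*v^2 + 1), -2*v/sqrt(4*u^2 + 4*v^2 + 1), 1/sqrt(4*u^2 + 4*v^2 + 1)), and the second partials r_uu, r_uv, r_vv. Take dot products:
  L(u, v) = r_uu · N̂ = 2/sqrt(4*u^2 + 4*v^2 + 1),
  M(u, v) = r_uv · N̂ = 0,
  N(u, v) = r_vv · N̂ = 2/sqrt(4*u^2 + 4*v^2 + 1).
Evaluating at (u, v) = (-1/2, 1/2):
  L = 2*sqrt(3)/3, M = 0, N = 2*sqrt(3)/3.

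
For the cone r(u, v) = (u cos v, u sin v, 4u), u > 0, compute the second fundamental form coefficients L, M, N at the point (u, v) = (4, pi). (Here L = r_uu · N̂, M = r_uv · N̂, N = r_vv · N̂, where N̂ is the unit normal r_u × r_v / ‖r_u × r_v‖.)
L = 0;  M = 0;  N = 16*sqrt(17)/17

Compute the unit normal N̂(u, v) = (-4*sqrt(17)*u*cos(v)/(17*Abs(u)), -4*sqrt(17)*u*sin(v)/(17*Abs(u)), sqrt(17)*u/(17*Abs(u))), and the second partials r_uu, r_uv, r_vv. Take dot products:
  L(u, v) = r_uu · N̂ = 0,
  M(u, v) = r_uv · N̂ = 0,
  N(u, v) = r_vv · N̂ = 4*sqrt(17)*u^2/(17*Abs(u)).
Evaluating at (u, v) = (4, pi):
  L = 0, M = 0, N = 16*sqrt(17)/17.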